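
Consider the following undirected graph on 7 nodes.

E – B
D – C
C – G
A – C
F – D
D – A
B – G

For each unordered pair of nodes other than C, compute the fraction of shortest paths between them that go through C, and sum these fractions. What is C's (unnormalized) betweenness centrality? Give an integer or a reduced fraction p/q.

Pairs whose geodesics pass through C — A–G: 1; A–B: 1; A–E: 1; G–D: 1; G–F: 1; B–D: 1; B–F: 1; D–E: 1; E–F: 1.
All other pairs contribute 0.
Summing the contributions gives betweenness(C) = 9.

9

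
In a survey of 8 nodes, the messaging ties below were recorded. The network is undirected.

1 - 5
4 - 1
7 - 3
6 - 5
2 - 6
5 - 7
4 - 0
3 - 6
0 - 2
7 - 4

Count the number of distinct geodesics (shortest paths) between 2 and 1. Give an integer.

The shortest distance is 3. The length-3 paths are: 2–0–4–1; 2–6–5–1.
That gives 2 distinct shortest paths.

2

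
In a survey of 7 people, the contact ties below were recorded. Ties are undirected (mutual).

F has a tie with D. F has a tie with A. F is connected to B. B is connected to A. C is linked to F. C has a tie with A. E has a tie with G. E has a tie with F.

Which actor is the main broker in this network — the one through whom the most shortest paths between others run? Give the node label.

F

Unnormalized betweenness of each node: A:1/2, B:0, C:0, D:0, E:5, F:23/2, G:0.
F has the largest value, 23/2, making it the main broker — the node through which the most shortest paths run.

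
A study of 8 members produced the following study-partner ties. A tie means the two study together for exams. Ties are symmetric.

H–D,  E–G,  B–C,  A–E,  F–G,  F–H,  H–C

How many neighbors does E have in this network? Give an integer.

E is directly tied to A and G. That is 2 neighbors, so the degree of E is 2.

2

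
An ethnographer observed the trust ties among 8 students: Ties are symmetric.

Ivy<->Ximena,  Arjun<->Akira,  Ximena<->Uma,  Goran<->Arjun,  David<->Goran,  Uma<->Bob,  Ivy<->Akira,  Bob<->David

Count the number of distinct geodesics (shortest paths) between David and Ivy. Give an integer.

2

The shortest distance is 4. The length-4 paths are: David–Goran–Arjun–Akira–Ivy; David–Bob–Uma–Ximena–Ivy.
That gives 2 distinct shortest paths.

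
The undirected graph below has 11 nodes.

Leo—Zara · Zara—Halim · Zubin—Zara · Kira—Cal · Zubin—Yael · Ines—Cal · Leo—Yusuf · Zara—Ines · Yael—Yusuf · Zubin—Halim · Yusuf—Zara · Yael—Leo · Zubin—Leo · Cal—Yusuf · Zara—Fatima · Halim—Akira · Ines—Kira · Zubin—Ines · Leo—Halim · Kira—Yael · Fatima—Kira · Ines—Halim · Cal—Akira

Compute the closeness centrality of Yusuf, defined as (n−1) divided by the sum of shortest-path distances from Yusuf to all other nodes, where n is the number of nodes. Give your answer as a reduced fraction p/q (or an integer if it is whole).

5/8

Distances from Yusuf: Akira:2, Cal:1, Fatima:2, Halim:2, Ines:2, Kira:2, Leo:1, Yael:1, Zara:1, Zubin:2. Sum = 16.
n = 11, so closeness = 10/16 = 5/8.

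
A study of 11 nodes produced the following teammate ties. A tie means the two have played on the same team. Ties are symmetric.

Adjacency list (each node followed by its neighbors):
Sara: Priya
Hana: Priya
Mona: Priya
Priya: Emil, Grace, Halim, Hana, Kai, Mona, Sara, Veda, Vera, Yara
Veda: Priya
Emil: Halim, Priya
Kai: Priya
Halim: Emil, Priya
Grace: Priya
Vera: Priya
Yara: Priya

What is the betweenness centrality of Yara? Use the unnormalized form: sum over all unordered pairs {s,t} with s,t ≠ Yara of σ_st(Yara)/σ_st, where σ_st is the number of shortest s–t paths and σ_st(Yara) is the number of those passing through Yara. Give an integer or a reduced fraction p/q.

0

No shortest path between any pair of other nodes passes through Yara.
Summing the contributions gives betweenness(Yara) = 0.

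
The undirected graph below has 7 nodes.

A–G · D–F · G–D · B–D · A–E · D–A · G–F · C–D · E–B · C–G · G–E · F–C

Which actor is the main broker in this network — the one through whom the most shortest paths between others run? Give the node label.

Unnormalized betweenness of each node: A:1/3, B:1/3, C:0, D:4, E:1, F:0, G:10/3.
D has the largest value, 4, making it the main broker — the node through which the most shortest paths run.

D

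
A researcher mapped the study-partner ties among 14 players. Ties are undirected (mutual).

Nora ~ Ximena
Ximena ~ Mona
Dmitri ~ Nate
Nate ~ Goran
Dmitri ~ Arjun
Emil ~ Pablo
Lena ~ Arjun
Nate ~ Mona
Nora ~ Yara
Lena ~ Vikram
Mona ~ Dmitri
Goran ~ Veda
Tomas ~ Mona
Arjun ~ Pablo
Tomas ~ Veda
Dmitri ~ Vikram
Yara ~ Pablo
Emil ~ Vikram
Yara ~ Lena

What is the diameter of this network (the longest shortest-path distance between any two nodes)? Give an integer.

Eccentricity of each node (its greatest distance to any other): Arjun:4, Dmitri:3, Emil:5, Goran:5, Lena:5, Mona:3, Nate:4, Nora:4, Pablo:5, Tomas:4, Veda:5, Vikram:4, Ximena:4, Yara:5.
The maximum eccentricity is 5, realized for instance by the pair Veda–Pablo via Veda – Goran – Nate – Dmitri – Arjun – Pablo. So the diameter is 5.

5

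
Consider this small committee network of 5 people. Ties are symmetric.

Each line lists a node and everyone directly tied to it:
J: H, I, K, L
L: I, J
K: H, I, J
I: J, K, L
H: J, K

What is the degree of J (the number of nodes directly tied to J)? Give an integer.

J is directly tied to H, I, K, and L. That is 4 neighbors, so the degree of J is 4.

4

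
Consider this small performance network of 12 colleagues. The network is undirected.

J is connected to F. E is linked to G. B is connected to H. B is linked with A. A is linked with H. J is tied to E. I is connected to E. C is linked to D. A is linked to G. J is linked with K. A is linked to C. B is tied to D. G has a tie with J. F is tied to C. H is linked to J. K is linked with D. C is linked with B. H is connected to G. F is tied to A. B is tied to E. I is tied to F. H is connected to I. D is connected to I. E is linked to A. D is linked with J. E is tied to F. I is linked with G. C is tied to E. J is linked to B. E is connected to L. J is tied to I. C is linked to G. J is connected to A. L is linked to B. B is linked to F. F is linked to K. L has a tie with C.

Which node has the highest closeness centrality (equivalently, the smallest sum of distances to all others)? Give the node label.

Farness (sum of distances to all others) for each node — A:15, B:14, C:15, D:17, E:14, F:15, G:16, H:17, I:16, J:13, K:20, L:20.
The smallest farness is 13, for J, so J has the highest closeness.

J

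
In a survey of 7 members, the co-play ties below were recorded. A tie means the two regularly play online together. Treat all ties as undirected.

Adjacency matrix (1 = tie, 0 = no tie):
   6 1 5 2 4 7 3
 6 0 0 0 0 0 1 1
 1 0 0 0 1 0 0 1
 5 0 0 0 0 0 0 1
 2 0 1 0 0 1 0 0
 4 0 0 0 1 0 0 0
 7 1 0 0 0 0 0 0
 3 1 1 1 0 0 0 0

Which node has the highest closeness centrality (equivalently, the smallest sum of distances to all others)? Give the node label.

3

Farness (sum of distances to all others) for each node — 1:11, 2:14, 3:10, 4:19, 5:15, 6:13, 7:18.
The smallest farness is 10, for 3, so 3 has the highest closeness.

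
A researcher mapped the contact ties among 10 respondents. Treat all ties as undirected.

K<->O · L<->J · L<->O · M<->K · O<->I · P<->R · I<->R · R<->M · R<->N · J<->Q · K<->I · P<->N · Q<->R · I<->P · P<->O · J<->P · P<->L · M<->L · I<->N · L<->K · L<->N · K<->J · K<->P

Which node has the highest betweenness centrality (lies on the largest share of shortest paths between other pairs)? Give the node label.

Unnormalized betweenness of each node: I:17/10, J:31/10, K:187/60, L:53/15, M:2/3, N:7/12, O:1/4, P:259/60, Q:1/2, R:157/30.
R has the largest value, 157/30, making it the main broker — the node through which the most shortest paths run.

R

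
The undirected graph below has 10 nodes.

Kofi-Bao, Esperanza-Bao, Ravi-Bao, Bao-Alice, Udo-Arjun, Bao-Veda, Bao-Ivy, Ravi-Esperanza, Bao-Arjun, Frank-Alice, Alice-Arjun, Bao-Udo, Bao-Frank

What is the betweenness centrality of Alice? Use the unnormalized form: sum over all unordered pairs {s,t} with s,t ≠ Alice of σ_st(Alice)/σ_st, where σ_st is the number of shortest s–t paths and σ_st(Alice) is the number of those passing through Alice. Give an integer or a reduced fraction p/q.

Pairs whose geodesics pass through Alice — Frank–Arjun: 1/2.
All other pairs contribute 0.
Summing the contributions gives betweenness(Alice) = 1/2.

1/2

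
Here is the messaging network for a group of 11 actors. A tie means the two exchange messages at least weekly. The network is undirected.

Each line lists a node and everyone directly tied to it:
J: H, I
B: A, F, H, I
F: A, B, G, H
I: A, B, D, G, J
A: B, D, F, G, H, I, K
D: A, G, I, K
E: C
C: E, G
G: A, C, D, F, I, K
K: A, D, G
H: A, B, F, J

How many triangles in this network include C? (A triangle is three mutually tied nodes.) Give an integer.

C's neighbors are E and G, but none of them are tied to each other, so no triangle contains C.

0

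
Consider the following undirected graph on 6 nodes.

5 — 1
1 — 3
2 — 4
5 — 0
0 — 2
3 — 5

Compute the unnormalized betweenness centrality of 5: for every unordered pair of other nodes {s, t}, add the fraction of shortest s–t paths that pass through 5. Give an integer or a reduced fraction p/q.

6

Pairs whose geodesics pass through 5 — 3–2: 1; 3–4: 1; 3–0: 1; 1–2: 1; 1–4: 1; 1–0: 1.
All other pairs contribute 0.
Summing the contributions gives betweenness(5) = 6.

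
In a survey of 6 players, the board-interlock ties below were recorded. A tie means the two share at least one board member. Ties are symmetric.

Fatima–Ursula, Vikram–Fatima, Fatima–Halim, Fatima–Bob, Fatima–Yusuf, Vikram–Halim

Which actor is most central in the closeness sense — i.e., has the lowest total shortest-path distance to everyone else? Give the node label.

Farness (sum of distances to all others) for each node — Bob:9, Fatima:5, Halim:8, Ursula:9, Vikram:8, Yusuf:9.
The smallest farness is 5, for Fatima, so Fatima has the highest closeness.

Fatima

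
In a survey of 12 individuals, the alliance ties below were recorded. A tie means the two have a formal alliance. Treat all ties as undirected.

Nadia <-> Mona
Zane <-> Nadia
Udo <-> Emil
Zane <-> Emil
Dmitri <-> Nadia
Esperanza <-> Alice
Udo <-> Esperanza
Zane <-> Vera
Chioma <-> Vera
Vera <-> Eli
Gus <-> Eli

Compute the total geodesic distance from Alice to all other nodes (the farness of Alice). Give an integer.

Distances from Alice: Chioma:6, Dmitri:6, Eli:6, Emil:3, Esperanza:1, Gus:7, Mona:6, Nadia:5, Udo:2, Vera:5, Zane:4.
Sum = 6 + 6 + 6 + 3 + 1 + 7 + 6 + 5 + 2 + 5 + 4 = 51.

51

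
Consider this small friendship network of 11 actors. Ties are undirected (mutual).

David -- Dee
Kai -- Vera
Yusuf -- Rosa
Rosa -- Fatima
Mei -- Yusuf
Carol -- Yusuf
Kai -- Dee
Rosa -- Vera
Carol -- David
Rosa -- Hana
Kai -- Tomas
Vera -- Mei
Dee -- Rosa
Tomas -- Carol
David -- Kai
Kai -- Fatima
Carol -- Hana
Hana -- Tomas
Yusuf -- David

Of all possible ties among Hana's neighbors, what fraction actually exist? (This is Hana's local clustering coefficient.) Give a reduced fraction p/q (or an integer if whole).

1/3

Hana's neighbors: Carol, Rosa, and Tomas (k = 3).
Possible neighbor pairs: C(3,2) = 3. Edges among them: Carol–Tomas → e = 1.
Clustering(Hana) = 1/3.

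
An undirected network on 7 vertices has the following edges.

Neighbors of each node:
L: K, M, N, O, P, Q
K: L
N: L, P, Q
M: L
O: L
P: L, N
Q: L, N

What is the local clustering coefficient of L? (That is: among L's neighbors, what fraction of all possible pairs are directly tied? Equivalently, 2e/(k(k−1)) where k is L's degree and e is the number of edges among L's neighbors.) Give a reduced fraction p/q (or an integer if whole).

L's neighbors: K, M, N, O, P, and Q (k = 6).
Possible neighbor pairs: C(6,2) = 15. Edges among them: N–P, N–Q → e = 2.
Clustering(L) = 2/15.

2/15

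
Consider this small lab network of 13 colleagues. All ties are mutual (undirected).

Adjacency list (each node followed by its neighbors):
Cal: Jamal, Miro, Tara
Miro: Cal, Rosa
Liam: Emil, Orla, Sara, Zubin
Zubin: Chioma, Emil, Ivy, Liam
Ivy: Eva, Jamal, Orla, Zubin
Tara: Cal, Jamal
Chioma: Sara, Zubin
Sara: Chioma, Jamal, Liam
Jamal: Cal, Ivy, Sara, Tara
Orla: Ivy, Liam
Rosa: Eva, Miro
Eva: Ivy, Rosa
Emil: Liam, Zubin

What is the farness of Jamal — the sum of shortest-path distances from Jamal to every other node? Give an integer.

Distances from Jamal: Cal:1, Chioma:2, Emil:3, Eva:2, Ivy:1, Liam:2, Miro:2, Orla:2, Rosa:3, Sara:1, Tara:1, Zubin:2.
Sum = 1 + 2 + 3 + 2 + 1 + 2 + 2 + 2 + 3 + 1 + 1 + 2 = 22.

22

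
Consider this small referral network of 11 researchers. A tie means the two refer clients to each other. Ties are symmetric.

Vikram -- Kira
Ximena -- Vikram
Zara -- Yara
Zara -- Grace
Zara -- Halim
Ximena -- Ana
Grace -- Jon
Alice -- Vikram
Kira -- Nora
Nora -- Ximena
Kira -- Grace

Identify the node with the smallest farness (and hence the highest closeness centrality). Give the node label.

Kira

Farness (sum of distances to all others) for each node — Alice:32, Ana:37, Grace:21, Halim:35, Jon:30, Kira:20, Nora:25, Vikram:23, Ximena:28, Yara:35, Zara:26.
The smallest farness is 20, for Kira, so Kira has the highest closeness.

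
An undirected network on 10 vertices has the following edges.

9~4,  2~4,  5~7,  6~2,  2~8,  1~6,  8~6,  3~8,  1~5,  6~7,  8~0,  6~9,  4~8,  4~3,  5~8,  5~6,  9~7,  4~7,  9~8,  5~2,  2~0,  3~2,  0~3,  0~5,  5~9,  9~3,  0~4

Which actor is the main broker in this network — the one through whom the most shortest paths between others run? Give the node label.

Unnormalized betweenness of each node: 0:887/1260, 1:0, 2:1181/630, 3:9/20, 4:61/30, 5:1888/315, 6:4607/1260, 7:121/180, 8:2929/1260, 9:2887/1260.
5 has the largest value, 1888/315, making it the main broker — the node through which the most shortest paths run.

5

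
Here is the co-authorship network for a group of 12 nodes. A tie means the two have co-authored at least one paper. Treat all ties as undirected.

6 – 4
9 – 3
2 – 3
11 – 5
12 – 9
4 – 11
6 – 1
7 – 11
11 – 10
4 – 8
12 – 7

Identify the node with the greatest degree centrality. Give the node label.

11

Degrees — 1:1, 2:1, 3:2, 4:3, 5:1, 6:2, 7:2, 8:1, 9:2, 10:1, 11:4, 12:2.
The maximum is 4, attained only by 11.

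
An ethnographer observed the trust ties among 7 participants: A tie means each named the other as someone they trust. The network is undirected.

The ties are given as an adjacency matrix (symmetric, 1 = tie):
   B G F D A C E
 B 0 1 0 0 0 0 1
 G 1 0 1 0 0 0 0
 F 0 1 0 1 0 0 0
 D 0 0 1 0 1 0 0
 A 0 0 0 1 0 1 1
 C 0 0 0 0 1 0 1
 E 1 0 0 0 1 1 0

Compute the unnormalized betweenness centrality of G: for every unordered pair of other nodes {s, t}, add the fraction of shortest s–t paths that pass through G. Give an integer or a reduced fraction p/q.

Pairs whose geodesics pass through G — B–F: 1; B–D: 1/2; F–E: 1/2.
All other pairs contribute 0.
Summing the contributions gives betweenness(G) = 2.

2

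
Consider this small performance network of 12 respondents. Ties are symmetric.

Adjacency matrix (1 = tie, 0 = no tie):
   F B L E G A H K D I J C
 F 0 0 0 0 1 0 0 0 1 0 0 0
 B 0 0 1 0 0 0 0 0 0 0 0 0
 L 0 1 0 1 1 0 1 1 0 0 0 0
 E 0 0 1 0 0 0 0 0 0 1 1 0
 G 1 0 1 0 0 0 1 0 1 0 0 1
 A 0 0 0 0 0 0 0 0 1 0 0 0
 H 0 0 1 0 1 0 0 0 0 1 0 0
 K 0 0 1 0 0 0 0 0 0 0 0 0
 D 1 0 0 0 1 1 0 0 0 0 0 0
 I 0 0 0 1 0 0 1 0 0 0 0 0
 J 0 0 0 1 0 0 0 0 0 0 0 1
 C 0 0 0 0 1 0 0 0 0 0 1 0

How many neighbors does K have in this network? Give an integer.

K is directly tied to L. That is 1 neighbor, so the degree of K is 1.

1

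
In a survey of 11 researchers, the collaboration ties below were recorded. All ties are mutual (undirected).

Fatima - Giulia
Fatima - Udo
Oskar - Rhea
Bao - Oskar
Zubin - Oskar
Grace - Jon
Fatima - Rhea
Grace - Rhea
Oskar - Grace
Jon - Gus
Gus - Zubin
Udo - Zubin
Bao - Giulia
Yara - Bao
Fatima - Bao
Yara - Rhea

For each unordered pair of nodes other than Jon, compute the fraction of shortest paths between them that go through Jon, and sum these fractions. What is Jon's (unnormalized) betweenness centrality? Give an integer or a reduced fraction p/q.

Pairs whose geodesics pass through Jon — Gus–Grace: 1; Gus–Rhea: 1/2; Gus–Yara: 1/3.
All other pairs contribute 0.
Summing the contributions gives betweenness(Jon) = 11/6.

11/6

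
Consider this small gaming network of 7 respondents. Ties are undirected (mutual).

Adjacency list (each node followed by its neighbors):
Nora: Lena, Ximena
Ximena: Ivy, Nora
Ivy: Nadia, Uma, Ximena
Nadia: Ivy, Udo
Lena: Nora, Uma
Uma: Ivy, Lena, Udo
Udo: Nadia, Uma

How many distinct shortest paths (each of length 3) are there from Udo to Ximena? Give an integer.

2

The shortest distance is 3. The length-3 paths are: Udo–Nadia–Ivy–Ximena; Udo–Uma–Ivy–Ximena.
That gives 2 distinct shortest paths.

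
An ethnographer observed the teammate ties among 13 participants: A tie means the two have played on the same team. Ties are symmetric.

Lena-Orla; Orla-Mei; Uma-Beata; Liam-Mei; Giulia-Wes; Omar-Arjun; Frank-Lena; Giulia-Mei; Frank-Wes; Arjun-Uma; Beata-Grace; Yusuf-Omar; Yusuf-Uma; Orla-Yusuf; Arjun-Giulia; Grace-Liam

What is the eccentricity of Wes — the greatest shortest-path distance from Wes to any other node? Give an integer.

Distances from Wes: Arjun:2, Beata:4, Frank:1, Giulia:1, Grace:4, Lena:2, Liam:3, Mei:2, Omar:3, Orla:3, Uma:3, Yusuf:4.
The largest is 4 (to Grace, Yusuf, and Beata), so the eccentricity of Wes is 4.

4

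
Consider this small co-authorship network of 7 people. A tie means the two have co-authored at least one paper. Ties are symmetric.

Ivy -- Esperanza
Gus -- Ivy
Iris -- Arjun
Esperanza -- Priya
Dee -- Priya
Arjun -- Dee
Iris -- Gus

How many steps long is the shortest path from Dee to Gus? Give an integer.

One shortest route is Dee – Arjun – Iris – Gus, which uses 3 edges, and at distance 2 from Dee we only reach {Esperanza, Iris}, which does not include Gus. So d(Dee,Gus) = 3.

3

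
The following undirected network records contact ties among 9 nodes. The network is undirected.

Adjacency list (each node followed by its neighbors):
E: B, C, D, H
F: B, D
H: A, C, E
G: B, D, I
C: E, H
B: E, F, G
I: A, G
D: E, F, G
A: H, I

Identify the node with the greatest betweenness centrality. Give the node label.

Unnormalized betweenness of each node: A:8/3, B:14/3, C:0, D:14/3, E:19/2, F:1/3, G:11/2, H:29/6, I:17/6.
E has the largest value, 19/2, making it the main broker — the node through which the most shortest paths run.

E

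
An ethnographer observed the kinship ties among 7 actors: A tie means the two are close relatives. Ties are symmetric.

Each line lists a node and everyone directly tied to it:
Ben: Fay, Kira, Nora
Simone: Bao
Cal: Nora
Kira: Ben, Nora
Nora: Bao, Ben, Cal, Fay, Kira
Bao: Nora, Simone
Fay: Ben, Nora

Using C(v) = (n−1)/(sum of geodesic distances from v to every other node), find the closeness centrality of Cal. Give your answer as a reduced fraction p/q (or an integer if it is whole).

1/2

Distances from Cal: Bao:2, Ben:2, Fay:2, Kira:2, Nora:1, Simone:3. Sum = 12.
n = 7, so closeness = 6/12 = 1/2.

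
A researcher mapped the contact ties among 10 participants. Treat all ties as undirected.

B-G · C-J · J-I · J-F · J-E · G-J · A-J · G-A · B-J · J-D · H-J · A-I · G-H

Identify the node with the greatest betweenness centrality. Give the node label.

Unnormalized betweenness of each node: A:1/2, B:0, C:0, D:0, E:0, F:0, G:3/2, H:0, I:0, J:30.
J has the largest value, 30, making it the main broker — the node through which the most shortest paths run.

J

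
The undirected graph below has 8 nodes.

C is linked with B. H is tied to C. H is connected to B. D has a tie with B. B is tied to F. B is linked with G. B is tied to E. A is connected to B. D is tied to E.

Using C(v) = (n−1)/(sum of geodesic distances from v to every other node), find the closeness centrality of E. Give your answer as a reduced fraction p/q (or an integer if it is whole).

Distances from E: A:2, B:1, C:2, D:1, F:2, G:2, H:2. Sum = 12.
n = 8, so closeness = 7/12.

7/12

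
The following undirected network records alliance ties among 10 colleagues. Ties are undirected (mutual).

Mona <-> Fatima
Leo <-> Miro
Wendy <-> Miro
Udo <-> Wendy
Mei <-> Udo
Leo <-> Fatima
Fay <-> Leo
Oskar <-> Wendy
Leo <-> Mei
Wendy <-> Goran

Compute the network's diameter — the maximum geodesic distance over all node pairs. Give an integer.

Eccentricity of each node (its greatest distance to any other): Fatima:4, Fay:4, Goran:5, Leo:3, Mei:3, Miro:3, Mona:5, Oskar:5, Udo:4, Wendy:4.
The maximum eccentricity is 5, realized for instance by the pair Oskar–Mona via Oskar – Wendy – Miro – Leo – Fatima – Mona. So the diameter is 5.

5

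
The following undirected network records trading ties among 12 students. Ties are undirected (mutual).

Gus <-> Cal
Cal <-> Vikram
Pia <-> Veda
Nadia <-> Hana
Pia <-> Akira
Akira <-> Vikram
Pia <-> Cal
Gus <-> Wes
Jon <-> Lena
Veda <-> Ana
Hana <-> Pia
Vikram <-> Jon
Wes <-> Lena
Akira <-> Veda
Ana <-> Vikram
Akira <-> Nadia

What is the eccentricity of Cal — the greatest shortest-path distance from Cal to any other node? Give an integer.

Distances from Cal: Akira:2, Ana:2, Gus:1, Hana:2, Jon:2, Lena:3, Nadia:3, Pia:1, Veda:2, Vikram:1, Wes:2.
The largest is 3 (to Lena and Nadia), so the eccentricity of Cal is 3.

3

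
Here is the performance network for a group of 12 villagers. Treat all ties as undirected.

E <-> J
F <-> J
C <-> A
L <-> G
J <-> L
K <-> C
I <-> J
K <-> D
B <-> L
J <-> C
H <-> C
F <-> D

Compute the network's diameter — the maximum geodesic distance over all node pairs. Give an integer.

4

Eccentricity of each node (its greatest distance to any other): A:4, B:4, C:3, D:4, E:3, F:3, G:4, H:4, I:3, J:2, K:4, L:3.
The maximum eccentricity is 4, realized for instance by the pair G–D via G – L – J – F – D. So the diameter is 4.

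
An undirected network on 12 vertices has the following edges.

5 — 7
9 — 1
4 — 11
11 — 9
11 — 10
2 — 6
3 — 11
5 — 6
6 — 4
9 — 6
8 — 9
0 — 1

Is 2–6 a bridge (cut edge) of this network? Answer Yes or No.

Without the 2–6 edge there is no alternate route between 2 and 6, so the network disconnects. It is a bridge.

Yes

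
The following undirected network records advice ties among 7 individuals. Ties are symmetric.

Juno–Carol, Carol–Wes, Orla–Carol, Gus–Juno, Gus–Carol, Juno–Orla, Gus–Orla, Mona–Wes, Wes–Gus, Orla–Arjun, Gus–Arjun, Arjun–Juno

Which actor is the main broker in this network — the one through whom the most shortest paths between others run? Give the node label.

Wes

Unnormalized betweenness of each node: Arjun:0, Carol:2, Gus:13/3, Juno:1/3, Mona:0, Orla:1/3, Wes:5.
Wes has the largest value, 5, making it the main broker — the node through which the most shortest paths run.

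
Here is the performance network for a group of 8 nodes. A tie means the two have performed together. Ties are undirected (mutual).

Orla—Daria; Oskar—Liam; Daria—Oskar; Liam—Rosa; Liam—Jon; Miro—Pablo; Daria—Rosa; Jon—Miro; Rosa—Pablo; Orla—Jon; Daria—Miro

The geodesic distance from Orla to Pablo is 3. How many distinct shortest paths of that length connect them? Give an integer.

The shortest distance is 3. The length-3 paths are: Orla–Daria–Rosa–Pablo; Orla–Jon–Miro–Pablo; Orla–Daria–Miro–Pablo.
That gives 3 distinct shortest paths.

3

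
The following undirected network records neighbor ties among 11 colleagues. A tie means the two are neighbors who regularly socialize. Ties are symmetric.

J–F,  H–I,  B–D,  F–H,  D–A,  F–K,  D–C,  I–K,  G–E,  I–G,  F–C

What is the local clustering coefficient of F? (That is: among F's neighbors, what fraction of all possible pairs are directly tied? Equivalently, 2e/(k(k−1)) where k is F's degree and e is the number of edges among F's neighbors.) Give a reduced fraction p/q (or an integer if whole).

0

F's neighbors: C, H, J, and K (k = 4).
Possible neighbor pairs: C(4,2) = 6. Edges among them: none → e = 0.
Clustering(F) = 0/6 = 0.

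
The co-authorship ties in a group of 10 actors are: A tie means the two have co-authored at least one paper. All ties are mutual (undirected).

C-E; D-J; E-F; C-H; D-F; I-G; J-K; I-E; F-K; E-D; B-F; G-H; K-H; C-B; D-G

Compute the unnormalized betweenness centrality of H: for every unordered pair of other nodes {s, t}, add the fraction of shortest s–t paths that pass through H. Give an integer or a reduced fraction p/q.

9/2

Pairs whose geodesics pass through H — B–G: 1/2; C–G: 1; C–K: 1; C–J: 1/2; I–K: 1/2; G–K: 1.
All other pairs contribute 0.
Summing the contributions gives betweenness(H) = 9/2.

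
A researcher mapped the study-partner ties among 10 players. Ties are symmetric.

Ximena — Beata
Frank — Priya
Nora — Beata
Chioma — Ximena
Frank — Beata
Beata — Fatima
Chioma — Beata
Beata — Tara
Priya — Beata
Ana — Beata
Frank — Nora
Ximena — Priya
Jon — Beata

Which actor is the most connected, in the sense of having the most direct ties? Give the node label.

Beata

Degrees — Ana:1, Beata:9, Chioma:2, Fatima:1, Frank:3, Jon:1, Nora:2, Priya:3, Tara:1, Ximena:3.
The maximum is 9, attained only by Beata.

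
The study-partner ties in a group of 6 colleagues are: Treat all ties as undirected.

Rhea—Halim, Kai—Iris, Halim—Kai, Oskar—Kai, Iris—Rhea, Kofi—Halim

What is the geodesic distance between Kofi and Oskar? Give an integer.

3

One shortest route is Kofi – Halim – Kai – Oskar, which uses 3 edges, and at distance 2 from Kofi we only reach {Kai, Rhea}, which does not include Oskar. So d(Kofi,Oskar) = 3.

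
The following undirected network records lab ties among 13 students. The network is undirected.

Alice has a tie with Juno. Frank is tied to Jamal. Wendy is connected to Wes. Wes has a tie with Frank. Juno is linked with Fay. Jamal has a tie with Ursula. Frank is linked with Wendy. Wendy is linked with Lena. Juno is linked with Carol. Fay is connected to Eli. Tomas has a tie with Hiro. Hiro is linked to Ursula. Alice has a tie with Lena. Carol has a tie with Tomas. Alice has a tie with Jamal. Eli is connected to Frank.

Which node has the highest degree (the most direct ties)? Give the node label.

Degrees — Alice:3, Carol:2, Eli:2, Fay:2, Frank:4, Hiro:2, Jamal:3, Juno:3, Lena:2, Tomas:2, Ursula:2, Wendy:3, Wes:2.
The maximum is 4, attained only by Frank.

Frank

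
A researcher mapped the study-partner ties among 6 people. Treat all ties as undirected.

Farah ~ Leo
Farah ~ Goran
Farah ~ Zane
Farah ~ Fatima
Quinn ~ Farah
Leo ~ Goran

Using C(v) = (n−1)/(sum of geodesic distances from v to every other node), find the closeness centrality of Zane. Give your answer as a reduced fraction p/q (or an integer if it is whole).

Distances from Zane: Farah:1, Fatima:2, Goran:2, Leo:2, Quinn:2. Sum = 9.
n = 6, so closeness = 5/9.

5/9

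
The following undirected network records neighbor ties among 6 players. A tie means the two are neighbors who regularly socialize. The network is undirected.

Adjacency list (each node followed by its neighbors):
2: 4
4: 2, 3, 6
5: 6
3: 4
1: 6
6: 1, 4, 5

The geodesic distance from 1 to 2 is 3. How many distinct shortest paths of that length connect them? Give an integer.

1

The shortest distance is 3, and the only length-3 path is 1–6–4–2. So there is exactly 1 shortest path.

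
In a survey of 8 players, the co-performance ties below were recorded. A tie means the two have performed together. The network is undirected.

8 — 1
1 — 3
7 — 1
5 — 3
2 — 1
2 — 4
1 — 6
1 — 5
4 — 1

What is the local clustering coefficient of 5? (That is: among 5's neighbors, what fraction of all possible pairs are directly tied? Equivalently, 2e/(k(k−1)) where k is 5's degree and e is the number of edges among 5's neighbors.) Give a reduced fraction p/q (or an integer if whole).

1

5's neighbors: 1 and 3 (k = 2).
Possible neighbor pairs: C(2,2) = 1. Edges among them: 1–3 → e = 1.
Clustering(5) = 1/1.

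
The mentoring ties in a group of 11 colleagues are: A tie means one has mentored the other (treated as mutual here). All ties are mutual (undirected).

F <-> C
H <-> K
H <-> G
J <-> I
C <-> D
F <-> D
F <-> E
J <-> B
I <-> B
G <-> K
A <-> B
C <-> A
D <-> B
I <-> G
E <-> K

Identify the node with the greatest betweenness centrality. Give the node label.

B

Unnormalized betweenness of each node: A:11/6, B:41/3, C:3, D:19/3, E:22/3, F:53/6, G:19/2, H:0, I:67/6, J:0, K:22/3.
B has the largest value, 41/3, making it the main broker — the node through which the most shortest paths run.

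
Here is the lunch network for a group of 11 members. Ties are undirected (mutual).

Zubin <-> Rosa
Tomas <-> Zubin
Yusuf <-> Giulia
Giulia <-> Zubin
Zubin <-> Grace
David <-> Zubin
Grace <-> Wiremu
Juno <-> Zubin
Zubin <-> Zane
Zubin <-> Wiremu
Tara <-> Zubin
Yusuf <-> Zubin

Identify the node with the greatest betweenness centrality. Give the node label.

Unnormalized betweenness of each node: David:0, Giulia:0, Grace:0, Juno:0, Rosa:0, Tara:0, Tomas:0, Wiremu:0, Yusuf:0, Zane:0, Zubin:43.
Zubin has the largest value, 43, making it the main broker — the node through which the most shortest paths run.

Zubin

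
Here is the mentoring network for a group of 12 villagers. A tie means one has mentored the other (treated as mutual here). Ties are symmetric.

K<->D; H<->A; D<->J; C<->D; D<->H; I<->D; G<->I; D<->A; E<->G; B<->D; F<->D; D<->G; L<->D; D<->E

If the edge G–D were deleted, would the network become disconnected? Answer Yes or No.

Even without that edge, G still reaches D via G – I – D, so the network stays connected. Not a bridge.

No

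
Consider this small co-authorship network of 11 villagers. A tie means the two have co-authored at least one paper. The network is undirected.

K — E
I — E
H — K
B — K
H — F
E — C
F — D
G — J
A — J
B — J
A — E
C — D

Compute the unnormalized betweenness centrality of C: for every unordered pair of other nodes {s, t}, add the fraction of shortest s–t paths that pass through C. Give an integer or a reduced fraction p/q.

15/2

Pairs whose geodesics pass through C — A–D: 1; A–F: 1/2; D–I: 1; D–G: 1; D–E: 1; D–K: 1/2; D–B: 1/2; D–J: 1; I–F: 1/2; E–F: 1/2.
All other pairs contribute 0.
Summing the contributions gives betweenness(C) = 15/2.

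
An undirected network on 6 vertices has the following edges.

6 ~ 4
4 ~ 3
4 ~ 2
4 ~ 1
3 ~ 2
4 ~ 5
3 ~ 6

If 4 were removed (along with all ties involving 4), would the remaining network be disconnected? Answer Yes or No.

Removing 4 leaves {2, 3, and 6} with no path to {5}, so the network splits into 3 components. 4 is a cut vertex.

Yes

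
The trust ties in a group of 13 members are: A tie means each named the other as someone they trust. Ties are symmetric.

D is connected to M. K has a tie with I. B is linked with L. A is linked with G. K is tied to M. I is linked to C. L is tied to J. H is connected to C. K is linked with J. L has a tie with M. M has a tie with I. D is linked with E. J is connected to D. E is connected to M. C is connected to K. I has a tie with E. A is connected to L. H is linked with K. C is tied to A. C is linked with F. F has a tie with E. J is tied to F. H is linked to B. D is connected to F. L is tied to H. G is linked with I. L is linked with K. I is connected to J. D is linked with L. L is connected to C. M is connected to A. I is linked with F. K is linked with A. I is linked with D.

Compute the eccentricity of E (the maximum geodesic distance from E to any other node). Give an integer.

3

Distances from E: A:2, B:3, C:2, D:1, F:1, G:2, H:3, I:1, J:2, K:2, L:2, M:1.
The largest is 3 (to B and H), so the eccentricity of E is 3.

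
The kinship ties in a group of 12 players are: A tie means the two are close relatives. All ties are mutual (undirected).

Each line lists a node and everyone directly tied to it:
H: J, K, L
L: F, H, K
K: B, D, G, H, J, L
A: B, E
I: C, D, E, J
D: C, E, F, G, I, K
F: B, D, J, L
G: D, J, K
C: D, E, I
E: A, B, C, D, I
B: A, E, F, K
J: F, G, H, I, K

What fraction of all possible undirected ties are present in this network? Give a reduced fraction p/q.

4/11

There are 24 edges and 12 nodes, so the maximum possible is C(12,2) = 66.
Density = 24/66 = 4/11.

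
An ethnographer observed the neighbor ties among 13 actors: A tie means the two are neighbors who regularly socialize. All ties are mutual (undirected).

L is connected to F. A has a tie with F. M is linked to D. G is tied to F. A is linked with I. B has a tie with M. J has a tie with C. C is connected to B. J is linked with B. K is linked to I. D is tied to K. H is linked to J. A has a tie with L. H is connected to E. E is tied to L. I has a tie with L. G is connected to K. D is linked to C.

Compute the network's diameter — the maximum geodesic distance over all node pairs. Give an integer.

Eccentricity of each node (its greatest distance to any other): A:5, B:5, C:4, D:4, E:4, F:5, G:4, H:4, I:4, J:4, K:4, L:4, M:4.
The maximum eccentricity is 5, realized for instance by the pair B–A via B – J – H – E – L – A. So the diameter is 5.

5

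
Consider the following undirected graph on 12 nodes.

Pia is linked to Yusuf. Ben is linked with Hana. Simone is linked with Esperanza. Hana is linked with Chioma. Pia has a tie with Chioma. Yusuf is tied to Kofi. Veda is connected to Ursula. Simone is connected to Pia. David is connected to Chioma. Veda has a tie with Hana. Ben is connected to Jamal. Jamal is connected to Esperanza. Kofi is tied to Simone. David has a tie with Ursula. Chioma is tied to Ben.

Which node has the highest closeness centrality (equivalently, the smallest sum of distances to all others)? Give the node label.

Farness (sum of distances to all others) for each node — Ben:24, Chioma:20, David:27, Esperanza:30, Hana:24, Jamal:28, Kofi:34, Pia:22, Simone:26, Ursula:34, Veda:31, Yusuf:30.
The smallest farness is 20, for Chioma, so Chioma has the highest closeness.

Chioma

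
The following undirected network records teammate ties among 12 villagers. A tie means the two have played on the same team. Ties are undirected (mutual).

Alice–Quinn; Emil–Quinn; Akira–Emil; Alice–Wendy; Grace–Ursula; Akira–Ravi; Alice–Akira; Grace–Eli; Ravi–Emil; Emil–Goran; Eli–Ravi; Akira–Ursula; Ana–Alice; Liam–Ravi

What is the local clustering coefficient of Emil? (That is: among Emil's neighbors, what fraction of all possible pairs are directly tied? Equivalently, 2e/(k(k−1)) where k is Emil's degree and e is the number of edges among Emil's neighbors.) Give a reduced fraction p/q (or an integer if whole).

Emil's neighbors: Akira, Goran, Quinn, and Ravi (k = 4).
Possible neighbor pairs: C(4,2) = 6. Edges among them: Akira–Ravi → e = 1.
Clustering(Emil) = 1/6.

1/6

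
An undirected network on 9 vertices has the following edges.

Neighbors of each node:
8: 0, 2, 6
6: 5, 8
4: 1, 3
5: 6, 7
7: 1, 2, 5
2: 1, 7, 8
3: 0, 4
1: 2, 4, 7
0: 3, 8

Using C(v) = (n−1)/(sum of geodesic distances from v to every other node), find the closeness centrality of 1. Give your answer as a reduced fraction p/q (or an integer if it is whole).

Distances from 1: 0:3, 2:1, 3:2, 4:1, 5:2, 6:3, 7:1, 8:2. Sum = 15.
n = 9, so closeness = 8/15.

8/15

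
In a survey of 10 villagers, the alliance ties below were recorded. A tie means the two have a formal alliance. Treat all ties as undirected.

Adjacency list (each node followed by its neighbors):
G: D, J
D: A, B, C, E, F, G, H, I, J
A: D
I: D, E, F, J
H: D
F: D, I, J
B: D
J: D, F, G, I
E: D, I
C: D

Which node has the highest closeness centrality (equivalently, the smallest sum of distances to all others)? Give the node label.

D

Farness (sum of distances to all others) for each node — A:17, B:17, C:17, D:9, E:16, F:15, G:16, H:17, I:14, J:14.
The smallest farness is 9, for D, so D has the highest closeness.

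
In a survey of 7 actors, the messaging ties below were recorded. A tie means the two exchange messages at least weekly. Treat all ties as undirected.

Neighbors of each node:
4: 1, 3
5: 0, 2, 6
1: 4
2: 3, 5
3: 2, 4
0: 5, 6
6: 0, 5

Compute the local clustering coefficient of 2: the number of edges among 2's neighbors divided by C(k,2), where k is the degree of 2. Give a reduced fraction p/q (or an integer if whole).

0

2's neighbors: 3 and 5 (k = 2).
Possible neighbor pairs: C(2,2) = 1. Edges among them: none → e = 0.
Clustering(2) = 0/1.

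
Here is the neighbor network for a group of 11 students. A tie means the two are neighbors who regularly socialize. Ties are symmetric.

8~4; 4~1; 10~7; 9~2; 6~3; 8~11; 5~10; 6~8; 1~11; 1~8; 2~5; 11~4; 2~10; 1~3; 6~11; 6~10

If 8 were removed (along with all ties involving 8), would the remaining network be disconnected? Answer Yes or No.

Even without 8, every remaining node can still reach every other (the residual graph is connected), so 8 is not a cut vertex.

No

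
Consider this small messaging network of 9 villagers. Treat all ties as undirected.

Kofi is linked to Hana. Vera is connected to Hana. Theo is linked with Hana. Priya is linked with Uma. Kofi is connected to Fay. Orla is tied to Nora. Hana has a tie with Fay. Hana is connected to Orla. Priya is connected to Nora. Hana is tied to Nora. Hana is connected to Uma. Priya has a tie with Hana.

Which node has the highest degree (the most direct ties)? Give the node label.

Degrees — Fay:2, Hana:8, Kofi:2, Nora:3, Orla:2, Priya:3, Theo:1, Uma:2, Vera:1.
The maximum is 8, attained only by Hana.

Hana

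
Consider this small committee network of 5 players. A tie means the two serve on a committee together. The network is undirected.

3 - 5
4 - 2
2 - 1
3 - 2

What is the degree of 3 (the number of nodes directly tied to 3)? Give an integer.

2

3 is directly tied to 2 and 5. That is 2 neighbors, so the degree of 3 is 2.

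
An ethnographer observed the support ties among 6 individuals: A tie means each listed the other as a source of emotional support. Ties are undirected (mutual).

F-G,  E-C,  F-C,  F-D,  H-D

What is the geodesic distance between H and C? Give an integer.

One shortest route is H – D – F – C, which uses 3 edges, and at distance 2 from H we only reach {F}, which does not include C. So d(H,C) = 3.

3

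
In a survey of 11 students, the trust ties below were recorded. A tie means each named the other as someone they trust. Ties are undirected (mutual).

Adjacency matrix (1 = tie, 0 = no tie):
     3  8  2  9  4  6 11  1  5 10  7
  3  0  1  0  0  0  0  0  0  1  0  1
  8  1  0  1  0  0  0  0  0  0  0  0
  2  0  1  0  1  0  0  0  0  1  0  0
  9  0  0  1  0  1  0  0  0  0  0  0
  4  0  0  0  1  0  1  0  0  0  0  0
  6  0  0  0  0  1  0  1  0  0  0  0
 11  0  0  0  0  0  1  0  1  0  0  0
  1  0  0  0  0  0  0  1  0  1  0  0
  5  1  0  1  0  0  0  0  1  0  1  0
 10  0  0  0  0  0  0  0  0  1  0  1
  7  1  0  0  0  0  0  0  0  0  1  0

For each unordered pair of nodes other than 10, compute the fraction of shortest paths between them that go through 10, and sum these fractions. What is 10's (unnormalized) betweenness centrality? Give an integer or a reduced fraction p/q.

3

Pairs whose geodesics pass through 10 — 2–7: 1/3; 9–7: 1/3; 4–7: 1/3; 6–7: 1/2; 11–7: 1/2; 1–7: 1/2; 5–7: 1/2.
All other pairs contribute 0.
Summing the contributions gives betweenness(10) = 3.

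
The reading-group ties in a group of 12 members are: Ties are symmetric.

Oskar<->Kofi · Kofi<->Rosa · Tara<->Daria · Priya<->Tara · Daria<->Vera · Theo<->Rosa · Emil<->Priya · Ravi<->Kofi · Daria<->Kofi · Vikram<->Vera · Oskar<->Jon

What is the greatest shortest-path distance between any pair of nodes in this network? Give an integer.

6

Eccentricity of each node (its greatest distance to any other): Daria:3, Emil:6, Jon:6, Kofi:4, Oskar:5, Priya:5, Ravi:5, Rosa:5, Tara:4, Theo:6, Vera:4, Vikram:5.
The maximum eccentricity is 6, realized for instance by the pair Jon–Emil via Jon – Oskar – Kofi – Daria – Tara – Priya – Emil. So the diameter is 6.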